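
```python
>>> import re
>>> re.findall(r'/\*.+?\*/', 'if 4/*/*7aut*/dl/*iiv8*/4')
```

['/*/*7aut*/', '/*iiv8*/']

With no groups in the pattern, `findall` gives back each whole match — 2 here.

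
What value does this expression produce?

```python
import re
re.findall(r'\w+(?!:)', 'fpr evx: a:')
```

Because the assertion is negative and zero-width, positions next to the forbidden text are skipped.
Since nothing is captured, `findall` lists the 2 matched substrings directly.

['fpr', 'ev']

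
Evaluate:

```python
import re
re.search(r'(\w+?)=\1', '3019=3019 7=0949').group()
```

`\1` is not a pattern — it's the concrete string captured by group 1, re-applied verbatim.
`re.search` scans for the first position where the pattern succeeds.
The match spans [0:9] → '3019=3019'.
Captured: group 1 = '3019'.

'3019=3019'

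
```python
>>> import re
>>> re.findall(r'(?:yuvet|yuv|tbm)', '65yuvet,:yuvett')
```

['yuvet', 'yuvet']

`|` is ordered: at each position the engine commits to the first alternative that works.
Scanning left to right: at [2:7] → 'yuvet'; at [9:14] → 'yuvet'.
No capturing groups, so `findall` returns the 2 full match strings.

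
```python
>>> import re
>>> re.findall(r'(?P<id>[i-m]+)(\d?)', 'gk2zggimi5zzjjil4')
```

2 groups means each result is a tuple of 2 captured strings — 3 here.

[('k', '2'), ('imi', '5'), ('jjil', '4')]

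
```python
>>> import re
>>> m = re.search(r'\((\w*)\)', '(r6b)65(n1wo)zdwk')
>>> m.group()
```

'(r6b)'

`search` walks the string left to right and returns the first match it finds.
The match spans [0:5] → '(r6b)'.
Captured: group 1 = 'r6b'.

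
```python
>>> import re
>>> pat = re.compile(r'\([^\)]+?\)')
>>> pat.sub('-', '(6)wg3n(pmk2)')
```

Matches: at [0:3] → '(6)'; at [7:13] → '(pmk2)'.
`sub` substitutes '-' at each match site.

'-wg3n-'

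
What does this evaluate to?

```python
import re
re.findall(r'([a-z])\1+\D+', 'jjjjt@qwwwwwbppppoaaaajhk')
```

The backreference `\1` re-matches whatever the first group consumed, character for character.
Matches: at [0:25] match 'jjjjt@qwwwwwbppppoaaaajhk', group 1 = 'j'.
`findall` collects group 1 from the one match (1 total).

['j']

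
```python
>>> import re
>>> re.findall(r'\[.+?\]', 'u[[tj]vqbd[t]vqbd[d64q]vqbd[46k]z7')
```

Scanning left to right: at [1:6] → '[[tj]'; at [10:13] → '[t]'; at [17:23] → '[d64q]'; at [27:32] → '[46k]'.
With no groups in the pattern, `findall` gives back each whole match — 4 here.

['[[tj]', '[t]', '[d64q]', '[46k]']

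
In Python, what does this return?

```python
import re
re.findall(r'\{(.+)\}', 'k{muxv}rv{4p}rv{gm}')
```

Because there's exactly one group, `findall` drops the full match and keeps group 1 from the one hit.

['muxv}rv{4p}rv{gm']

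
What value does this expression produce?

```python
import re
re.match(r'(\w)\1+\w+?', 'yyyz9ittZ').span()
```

(0, 4)

After group 1 captures some text, `\1` only succeeds where that same text appears again.
With `match`, the pattern is implicitly anchored at the beginning.
The match spans [0:4] → 'yyyz'.
Captured: group 1 = 'y'.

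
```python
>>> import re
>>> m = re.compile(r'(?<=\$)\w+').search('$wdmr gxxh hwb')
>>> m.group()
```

'wdmr'

The lookaround is zero-width — it requires the adjacent text to match without consuming it, so the asserted text isn't part of the match.
`search` walks the string left to right and returns the first match it finds.
The match spans [1:5] → 'wdmr'.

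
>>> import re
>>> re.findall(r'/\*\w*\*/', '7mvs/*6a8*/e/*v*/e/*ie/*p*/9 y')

Scanning left to right: at [4:11] → '/*6a8*/'; at [12:17] → '/*v*/'; at [22:27] → '/*p*/'.
`findall` yields the raw match text (3 of them) because the pattern has no groups.

['/*6a8*/', '/*v*/', '/*p*/']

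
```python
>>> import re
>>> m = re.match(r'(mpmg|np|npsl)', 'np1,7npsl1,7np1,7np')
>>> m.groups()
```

('np',)

With `match`, the pattern is implicitly anchored at the beginning.
The match spans [0:2] → 'np'.
Captured: group 1 = 'np'.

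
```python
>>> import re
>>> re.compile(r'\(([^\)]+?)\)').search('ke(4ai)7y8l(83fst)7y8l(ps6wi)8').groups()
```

`re.search` tries every starting position until one works.
The match spans [2:7] → '(4ai)'.
Captured: group 1 = '4ai'.

('4ai',)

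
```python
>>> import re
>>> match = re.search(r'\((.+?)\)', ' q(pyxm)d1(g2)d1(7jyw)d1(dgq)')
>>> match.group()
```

With the lazy modifier that quantifier settles for the fewest repetitions that let the rest of the pattern succeed (the atoms after it are unaffected and can still be greedy).
`search` walks the string left to right and returns the first match it finds.
The match spans [2:8] → '(pyxm)'.
Captured: group 1 = 'pyxm'.

'(pyxm)'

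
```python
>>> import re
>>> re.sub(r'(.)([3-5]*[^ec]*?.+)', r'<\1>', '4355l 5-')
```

'<4>'

The pattern matches any character (captured); then zero or more of a character in [3-5], then zero or more of any character except [ec] (lazy), then one or more of any character (captured).
Matches: at [0:8] → '4355l 5-'.
`\1` in the replacement pulls in group 1's text for each match.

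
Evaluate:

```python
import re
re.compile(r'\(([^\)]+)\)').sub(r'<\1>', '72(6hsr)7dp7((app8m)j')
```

'72<6hsr>7dp7<(app8m>j'

Each match is replaced using the text its own group 1 captured.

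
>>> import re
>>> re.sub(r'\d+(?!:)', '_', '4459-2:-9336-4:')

'_-2:-_-4:'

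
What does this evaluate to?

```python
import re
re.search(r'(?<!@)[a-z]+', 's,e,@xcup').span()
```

(0, 1)

A negative assertion filters positions out without eating any characters.
The match spans [0:1] → 's'.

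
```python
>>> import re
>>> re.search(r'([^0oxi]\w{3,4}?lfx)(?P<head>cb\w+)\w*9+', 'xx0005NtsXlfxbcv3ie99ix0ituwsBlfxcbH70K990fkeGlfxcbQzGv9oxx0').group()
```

'tuwsBlfxcbH70K990fkeGlfxcbQzGv9'

The match spans [25:56] → 'tuwsBlfxcbH70K990fkeGlfxcbQzGv9'.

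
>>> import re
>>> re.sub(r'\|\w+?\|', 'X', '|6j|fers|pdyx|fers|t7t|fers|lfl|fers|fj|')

'XfersXfersXfersXfersX'

Matches: at [0:4] → '|6j|'; at [8:14] → '|pdyx|'; at [18:23] → '|t7t|'; at [27:32] → '|lfl|'; at [36:40] → '|fj|'.
Every occurrence is swapped for 'X'.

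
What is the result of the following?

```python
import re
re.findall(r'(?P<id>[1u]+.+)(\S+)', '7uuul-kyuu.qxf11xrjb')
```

[('uuul-kyuu.qxf11xrj', 'b')]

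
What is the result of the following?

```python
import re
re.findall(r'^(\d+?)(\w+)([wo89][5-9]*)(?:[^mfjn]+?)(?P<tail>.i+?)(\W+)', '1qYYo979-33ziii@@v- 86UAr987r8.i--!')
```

[('1', 'qYYo97', '9', 'ziii', '@@')]

The pattern matches anchored at the start of the string; then one or more of a digit (lazy) (captured); then one or more of a word character (captured); then one of [wo89], then zero or more of a character in [5-9] (captured); then one or more of any character except [mfjn] (lazy) (non-capturing group); then any character, then one or more of the literal 'i' (lazy) (captured as 'tail'); then one or more of a non-word character (captured).
5 groups means the one result is a tuple of 5 captured strings — 1 here.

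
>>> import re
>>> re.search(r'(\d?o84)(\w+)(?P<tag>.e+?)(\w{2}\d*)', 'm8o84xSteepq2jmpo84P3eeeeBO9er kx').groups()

('8o84', 'xSteepq2jmpo84P3ee', 'ee', 'BO9')

The match spans [1:28] → '8o84xSteepq2jmpo84P3eeeeBO9'.
Captured: group 1 = '8o84', group 2 = 'xSteepq2jmpo84P3ee', group 3 = 'ee', group 4 = 'BO9'.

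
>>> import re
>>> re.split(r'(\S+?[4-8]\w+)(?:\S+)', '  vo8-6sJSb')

The group in the pattern means `split` returns the separators' captures alongside the pieces.

['  ', 'vo8-6sJS', '']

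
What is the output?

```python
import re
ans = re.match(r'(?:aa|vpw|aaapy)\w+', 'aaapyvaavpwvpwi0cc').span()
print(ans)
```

(0, 18)

`match` is anchored at position 0; if the pattern doesn't fit there, it returns None.
The match spans [0:18] → 'aaapyvaavpwvpwi0cc'.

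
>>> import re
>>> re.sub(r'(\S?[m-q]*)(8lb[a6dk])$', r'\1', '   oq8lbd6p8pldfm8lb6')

Pattern: optionally a non-whitespace character, then zero or more of a character in [m-q] (captured); then the literal '8lb', then one of [a6dk] (captured); then anchored at the end.
Matches: at [15:21] → 'fm8lb6'.
Each match is replaced using the text its own group 1 captured.

'   oq8lbd6p8pldfm'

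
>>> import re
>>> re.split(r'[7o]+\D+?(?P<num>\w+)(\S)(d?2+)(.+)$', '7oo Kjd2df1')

This matches one or more of one of [7o], then one or more of a non-digit (lazy); then one or more of a word character (captured as 'num'); then a non-whitespace character (captured); then optionally the literal 'd', then one or more of a literal '2' (captured); then one or more of any character (captured); then anchored at the end.
The group in the pattern means `split` returns the separators' captures alongside the pieces.

['', 'Kj', 'd', '2', 'df1', '']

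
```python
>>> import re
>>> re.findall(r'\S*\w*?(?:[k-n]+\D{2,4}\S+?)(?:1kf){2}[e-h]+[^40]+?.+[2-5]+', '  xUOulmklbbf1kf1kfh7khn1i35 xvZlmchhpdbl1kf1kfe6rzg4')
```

['xUOulmklbbf1kf1kfh7khn1i35 xvZlmchhpdbl1kf1kfe6rzg4']

This matches zero or more of a non-whitespace character, then zero or more of a word character (lazy); then one or more of a character in [k-n], then 2 to 4 of a non-digit, then one or more of a non-whitespace character (lazy) (non-capturing group); then the literal '1kf' repeated 2 times, then one or more of a character in [e-h], then one or more of any character except [40] (lazy); then one or more of any character, then one or more of a character in [2-5].
Matches: at [2:53] → 'xUOulmklbbf1kf1kfh7khn1i35 xvZlmchhpdbl1kf1kfe6rzg4'.
With no groups in the pattern, `findall` gives back each whole match — 1 here.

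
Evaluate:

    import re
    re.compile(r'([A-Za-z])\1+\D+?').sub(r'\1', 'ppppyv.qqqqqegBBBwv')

'pv.qgBv'

`\1` is not a pattern — it's the concrete string captured by group 1, re-applied verbatim.
Matches: at [0:5] → 'ppppy'; at [7:13] → 'qqqqqe'; at [14:18] → 'BBBw'.
Each match is replaced using the text its own group 1 captured.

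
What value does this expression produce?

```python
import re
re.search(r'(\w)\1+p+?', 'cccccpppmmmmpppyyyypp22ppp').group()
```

'cccccp'

A backreference is literal: `\1` must see the identical characters the first group matched.
The match spans [0:6] → 'cccccp'.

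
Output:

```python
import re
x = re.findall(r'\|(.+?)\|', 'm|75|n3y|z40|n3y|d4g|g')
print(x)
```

A non-greedy quantifier consumes as few characters as it can — just enough that the remainder of the pattern still matches from where it stops; whatever follows it matches normally.
`findall` collects group 1 from each match (3 total).

['75', 'z40', 'd4g']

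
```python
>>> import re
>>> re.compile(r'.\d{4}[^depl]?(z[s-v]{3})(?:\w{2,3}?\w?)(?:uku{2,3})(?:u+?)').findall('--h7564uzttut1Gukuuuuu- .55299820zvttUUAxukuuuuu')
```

The pattern matches any character, then exactly 4 of a digit, then optionally any character except [depl]; then the literal 'z', then exactly 3 of a character in [s-v] (captured); then 2 to 3 of a word character (lazy), then optionally a word character (non-capturing group); then the literal 'uk', then 2 to 3 of the literal 'u' (non-capturing group); then one or more of a literal 'u' (lazy) (non-capturing group).
Because there's exactly one group, `findall` drops the full match and keeps group 1 from each hit.

['zttu', 'zvtt']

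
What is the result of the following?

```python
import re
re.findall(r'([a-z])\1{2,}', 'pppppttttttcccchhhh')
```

['p', 't', 'c', 'h']

The backreference `\1` re-matches whatever the first group consumed, character for character.
Because there's exactly one group, `findall` drops the full match and keeps group 1 from each hit.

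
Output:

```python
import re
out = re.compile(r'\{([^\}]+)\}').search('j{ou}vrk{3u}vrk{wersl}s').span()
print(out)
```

(1, 5)

The match spans [1:5] → '{ou}'.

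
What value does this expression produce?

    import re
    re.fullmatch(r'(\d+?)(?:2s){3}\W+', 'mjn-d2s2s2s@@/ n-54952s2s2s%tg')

Pattern: one or more of a digit (lazy) (captured); then the literal '2s' repeated 3 times, then one or more of a non-word character.
For `fullmatch`, every character of the input must be accounted for by the pattern.
Here there's no way to consume every character, so the call returns None.

None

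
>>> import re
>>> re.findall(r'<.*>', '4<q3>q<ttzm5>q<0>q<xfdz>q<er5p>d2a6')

['<q3>q<ttzm5>q<0>q<xfdz>q<er5p>']

With no groups in the pattern, `findall` gives back each whole match — 1 here.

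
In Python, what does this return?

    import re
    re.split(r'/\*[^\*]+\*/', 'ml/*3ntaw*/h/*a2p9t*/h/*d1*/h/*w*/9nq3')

['ml', 'h', 'h', 'h', '9nq3']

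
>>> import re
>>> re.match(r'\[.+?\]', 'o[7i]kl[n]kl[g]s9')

`re.match` won't scan ahead — the pattern has to work from the very first character.
Here position 0 doesn't satisfy it, so the call returns None.

None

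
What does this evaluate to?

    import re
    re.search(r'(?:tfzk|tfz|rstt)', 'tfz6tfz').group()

'tfz'

Unlike `match`, `search` isn't anchored — it looks for the pattern anywhere in the string.
The match spans [0:3] → 'tfz'.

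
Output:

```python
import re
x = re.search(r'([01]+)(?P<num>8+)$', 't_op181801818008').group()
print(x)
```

008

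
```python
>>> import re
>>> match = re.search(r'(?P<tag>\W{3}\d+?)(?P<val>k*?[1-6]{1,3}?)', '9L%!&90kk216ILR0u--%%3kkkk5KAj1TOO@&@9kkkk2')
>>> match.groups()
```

('%!&90', 'kk2')

This matches exactly 3 of a non-word character, then one or more of a digit (lazy) (captured as 'tag'); then zero or more of a literal 'k' (lazy), then 1 to 3 of a character in [1-6] (lazy) (captured as 'val').
Because the quantifier is non-greedy, it stops expanding at the earliest point where the rest of the pattern can succeed.
`re.search` tries every starting position until one works.
The match spans [2:10] → '%!&90kk2'.
Captured: group 1 = '%!&90', group 2 = 'kk2'.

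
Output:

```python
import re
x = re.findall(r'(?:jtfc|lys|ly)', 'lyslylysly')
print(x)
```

Alternation isn't longest-match — the leftmost alternative that fits at this position is chosen.
`findall` yields the raw match text (4 of them) because the pattern has no groups.

['lys', 'ly', 'lys', 'ly']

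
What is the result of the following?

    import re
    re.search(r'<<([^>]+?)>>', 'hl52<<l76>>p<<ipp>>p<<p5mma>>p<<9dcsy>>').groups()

('l76',)

The match spans [4:11] → '<<l76>>'.
Captured: group 1 = 'l76'.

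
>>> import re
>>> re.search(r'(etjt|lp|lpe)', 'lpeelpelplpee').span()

`|` is ordered: at each position the engine commits to the first alternative that works.
The match spans [0:2] → 'lp'.

(0, 2)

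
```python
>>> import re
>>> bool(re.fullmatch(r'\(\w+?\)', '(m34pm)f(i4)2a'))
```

False

`fullmatch` succeeds only if the pattern covers the string from start to end.
Here the pattern can't cover the whole string, so the call returns None, and `bool(None)` is False.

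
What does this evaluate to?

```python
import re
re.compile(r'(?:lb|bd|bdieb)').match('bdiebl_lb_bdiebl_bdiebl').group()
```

'bd'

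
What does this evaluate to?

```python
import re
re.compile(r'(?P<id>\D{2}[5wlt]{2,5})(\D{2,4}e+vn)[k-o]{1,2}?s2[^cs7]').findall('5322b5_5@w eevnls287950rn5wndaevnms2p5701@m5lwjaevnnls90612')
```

This matches exactly 2 of a non-digit, then 2 to 5 of one of [5wlt] (captured as 'id'); then 2 to 4 of a non-digit, then one or more of a literal 'e', then the literal 'vn' (captured); then 1 to 2 of a character in [k-o] (lazy), then the literal 's2', then any character except [cs7].
Scanning left to right: at [23:37] match 'rn5wndaevnms2p', groups = ('rn5w', 'ndaevn').
Multiple groups make `findall` return tuples — one 2-tuple for the one match.

[('rn5w', 'ndaevn')]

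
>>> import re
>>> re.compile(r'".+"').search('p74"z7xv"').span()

The match spans [3:9] → '"z7xv"'.

(3, 9)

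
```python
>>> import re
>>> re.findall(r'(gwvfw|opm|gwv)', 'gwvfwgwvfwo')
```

['gwvfw', 'gwvfw']

Alternation tries branches left to right and keeps the first one that lets the overall match succeed at that position.
Walking the string: at [0:5] match 'gwvfw', group 1 = 'gwvfw'; at [5:10] match 'gwvfw', group 1 = 'gwvfw'.
One capturing group, so `findall` returns just the captured substring from each match — 2 in all.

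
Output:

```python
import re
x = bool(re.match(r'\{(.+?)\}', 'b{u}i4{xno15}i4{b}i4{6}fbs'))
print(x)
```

False

`re.match` won't scan ahead — the pattern has to work from the very first character.
Here position 0 doesn't satisfy it, so the call returns None, and `bool(None)` is False.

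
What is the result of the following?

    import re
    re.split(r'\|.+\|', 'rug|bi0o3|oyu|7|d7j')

['rug', 'd7j']

Matches to split on: at [3:16] → '|bi0o3|oyu|7|'.
The string is cut at each match, leaving 2 pieces.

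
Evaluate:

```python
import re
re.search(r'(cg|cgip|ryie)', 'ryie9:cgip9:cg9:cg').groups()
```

('ryie',)

The match spans [0:4] → 'ryie'.
Captured: group 1 = 'ryie'.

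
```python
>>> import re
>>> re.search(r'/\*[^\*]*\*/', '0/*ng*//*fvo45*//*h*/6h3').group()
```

`re.search` tries every starting position until one works.
The match spans [1:7] → '/*ng*/'.

'/*ng*/'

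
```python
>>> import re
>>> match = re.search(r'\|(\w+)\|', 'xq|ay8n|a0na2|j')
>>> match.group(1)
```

'ay8n'

`re.search` tries every starting position until one works.
The match spans [2:8] → '|ay8n|'.
Captured: group 1 = 'ay8n'.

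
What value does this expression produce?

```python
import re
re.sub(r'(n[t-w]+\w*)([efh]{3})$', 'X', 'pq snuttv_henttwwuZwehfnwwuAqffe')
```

'pq sX'

This matches the literal 'n', then one or more of a character in [t-w], then zero or more of a word character (captured); then exactly 3 of one of [efh] (captured); then anchored at the end.
Matches: at [4:32] → 'nuttv_henttwwuZwehfnwwuAqffe'.
`sub` substitutes 'X' at each match site.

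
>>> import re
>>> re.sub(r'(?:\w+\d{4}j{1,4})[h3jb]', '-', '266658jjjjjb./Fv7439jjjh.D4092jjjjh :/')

Pattern: one or more of a word character, then exactly 4 of a digit, then 1 to 4 of the literal 'j' (non-capturing group); then one of [h3jb].
Matches: at [0:11] → '266658jjjjj'; at [14:24] → 'Fv7439jjjh'; at [25:35] → 'D4092jjjjh'.
Every occurrence is swapped for '-'.

'-b./-.- :/'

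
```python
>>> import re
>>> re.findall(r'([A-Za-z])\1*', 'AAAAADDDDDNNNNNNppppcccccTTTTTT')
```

['A', 'D', 'N', 'p', 'c', 'T']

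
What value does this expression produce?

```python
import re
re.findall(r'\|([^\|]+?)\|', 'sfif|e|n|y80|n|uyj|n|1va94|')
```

Scanning left to right: at [4:7] match '|e|', group 1 = 'e'; at [8:13] match '|y80|', group 1 = 'y80'; at [14:19] match '|uyj|', group 1 = 'uyj'; at [20:27] match '|1va94|', group 1 = '1va94'.
With a single group, `findall` returns only what that group captured — 4 items.

['e', 'y80', 'uyj', '1va94']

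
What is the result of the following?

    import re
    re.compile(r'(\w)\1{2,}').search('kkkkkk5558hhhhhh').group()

`\1` has to match the exact text group 1 already captured.
The match spans [0:6] → 'kkkkkk'.

'kkkkkk'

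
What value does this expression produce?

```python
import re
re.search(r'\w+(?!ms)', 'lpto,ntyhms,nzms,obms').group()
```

'lpto'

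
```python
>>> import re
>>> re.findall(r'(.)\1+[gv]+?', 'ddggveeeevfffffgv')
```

`\1` is not a pattern — it's the concrete string captured by group 1, re-applied verbatim.
Matches: at [0:3] match 'ddg', group 1 = 'd'; at [5:10] match 'eeeev', group 1 = 'e'; at [10:16] match 'fffffg', group 1 = 'f'.
With a single group, `findall` returns only what that group captured — 3 items.

['d', 'e', 'f']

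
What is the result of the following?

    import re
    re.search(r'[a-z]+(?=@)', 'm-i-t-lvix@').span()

(6, 10)

The `(?=…)`/`(?<=…)` assertion just peeks at neighbouring text; it doesn't advance the match position.
`re.search` tries every starting position until one works.
The match spans [6:10] → 'lvix'.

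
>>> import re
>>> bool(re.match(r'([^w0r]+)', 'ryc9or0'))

This matches one or more of any character except [w0r] (captured).
`re.match` only tries the pattern at the start of the string.
Here the pattern fails at index 0, so the call returns None, and `bool(None)` is False.

False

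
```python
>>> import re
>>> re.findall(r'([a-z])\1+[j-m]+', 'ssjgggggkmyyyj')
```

['s', 'g', 'y']

After group 1 captures some text, `\1` only succeeds where that same text appears again.
Matches: at [0:3] match 'ssj', group 1 = 's'; at [3:10] match 'gggggkm', group 1 = 'g'; at [10:14] match 'yyyj', group 1 = 'y'.
With a single group, `findall` returns only what that group captured — 3 items.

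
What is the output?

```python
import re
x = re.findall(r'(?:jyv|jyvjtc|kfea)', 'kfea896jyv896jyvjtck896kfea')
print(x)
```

['kfea', 'jyv', 'jyv', 'kfea']

Branches in `(...|...)` are attempted left-to-right; the first branch that allows the whole pattern to succeed is taken.
No capturing groups, so `findall` returns the 4 full match strings.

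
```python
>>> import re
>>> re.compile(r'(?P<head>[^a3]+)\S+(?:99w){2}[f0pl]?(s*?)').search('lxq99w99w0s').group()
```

Because the quantifier is non-greedy, it stops expanding at the earliest point where the rest of the pattern can succeed.
The match spans [0:10] → 'lxq99w99w0'.

'lxq99w99w0'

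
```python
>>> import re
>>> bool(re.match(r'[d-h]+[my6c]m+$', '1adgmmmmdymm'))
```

`re.match` only tries the pattern at the start of the string.
Here the pattern fails at index 0, so the call returns None, and `bool(None)` is False.

False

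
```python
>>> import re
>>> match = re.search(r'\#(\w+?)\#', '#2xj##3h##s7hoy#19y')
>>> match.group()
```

The match spans [0:5] → '#2xj#'.

'#2xj#'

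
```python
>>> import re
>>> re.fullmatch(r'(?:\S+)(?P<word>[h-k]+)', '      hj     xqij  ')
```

None

The pattern matches one or more of a non-whitespace character (non-capturing group); then one or more of a character in [h-k] (captured as 'word').
`re.fullmatch` requires the pattern to consume the entire string.
Here the pattern can't cover the whole string, so the call returns None.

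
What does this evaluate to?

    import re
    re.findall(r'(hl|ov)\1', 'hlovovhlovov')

['ov', 'ov']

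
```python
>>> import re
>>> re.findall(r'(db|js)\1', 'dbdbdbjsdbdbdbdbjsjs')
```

`\1` is not a pattern — it's the concrete string captured by group 1, re-applied verbatim.
Matches: at [0:4] match 'dbdb', group 1 = 'db'; at [8:12] match 'dbdb', group 1 = 'db'; at [12:16] match 'dbdb', group 1 = 'db'; at [16:20] match 'jsjs', group 1 = 'js'.
One capturing group, so `findall` returns just the captured substring from each match — 4 in all.

['db', 'db', 'db', 'js']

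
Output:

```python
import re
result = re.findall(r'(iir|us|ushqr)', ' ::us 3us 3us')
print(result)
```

Matches: at [3:5] match 'us', group 1 = 'us'; at [7:9] match 'us', group 1 = 'us'; at [11:13] match 'us', group 1 = 'us'.
`findall` collects group 1 from each match (3 total).

['us', 'us', 'us']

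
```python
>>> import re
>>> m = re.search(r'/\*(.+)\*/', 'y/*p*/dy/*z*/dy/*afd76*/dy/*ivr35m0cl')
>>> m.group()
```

'/*p*/dy/*z*/dy/*afd76*/'

Unlike `match`, `search` isn't anchored — it looks for the pattern anywhere in the string.
The match spans [1:24] → '/*p*/dy/*z*/dy/*afd76*/'.
Captured: group 1 = 'p*/dy/*z*/dy/*afd76'.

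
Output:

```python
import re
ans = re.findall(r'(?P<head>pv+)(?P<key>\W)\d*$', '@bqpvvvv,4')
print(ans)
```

This matches a literal 'p', then one or more of a literal 'v' (captured as 'head'); then a non-word character (captured as 'key'); then zero or more of a digit; then anchored at the end.
Scanning left to right: at [3:10] match 'pvvvv,4', groups = ('pvvvv', ',').
2 groups means the one result is a tuple of 2 captured strings — 1 here.

[('pvvvv', ',')]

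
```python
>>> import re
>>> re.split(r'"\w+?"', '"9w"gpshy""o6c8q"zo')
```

['', 'gpshy"', 'zo']

The string is cut at each match, leaving 3 pieces.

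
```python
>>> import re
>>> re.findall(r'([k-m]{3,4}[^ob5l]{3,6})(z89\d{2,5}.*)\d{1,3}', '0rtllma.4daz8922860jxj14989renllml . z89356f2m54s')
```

[('llma.4da', 'z8922860jxj14989renllml . z89356f2m5')]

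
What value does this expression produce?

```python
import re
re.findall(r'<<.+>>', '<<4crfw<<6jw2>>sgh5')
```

Scanning left to right: at [0:15] → '<<4crfw<<6jw2>>'.
With no groups in the pattern, `findall` gives back each whole match — 1 here.

['<<4crfw<<6jw2>>']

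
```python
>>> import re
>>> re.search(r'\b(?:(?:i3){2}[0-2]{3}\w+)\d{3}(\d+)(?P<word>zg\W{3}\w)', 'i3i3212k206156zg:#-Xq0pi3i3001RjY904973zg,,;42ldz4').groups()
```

This matches a word boundary (`\b`, zero-width); then the literal 'i3' repeated 2 times, then exactly 3 of a character in [0-2], then one or more of a word character (non-capturing group); then exactly 3 of a digit; then one or more of a digit (captured); then the literal 'zg', then exactly 3 of a non-word character, then a word character (captured as 'word').
`re.search` scans for the first position where the pattern succeeds.
The match spans [0:20] → 'i3i3212k206156zg:#-X'.
Captured: group 1 = '6', group 2 = 'zg:#-X'.

('6', 'zg:#-X')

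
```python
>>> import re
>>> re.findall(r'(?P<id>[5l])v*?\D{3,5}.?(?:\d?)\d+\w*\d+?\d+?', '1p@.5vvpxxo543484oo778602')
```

Pattern: one of [5l] (captured as 'id'); then zero or more of a literal 'v' (lazy), then 3 to 5 of a non-digit, then optionally any character; then optionally a digit (non-capturing group); then one or more of a digit; then zero or more of a word character, then one or more of a digit (lazy), then one or more of a digit (lazy).
Matches: at [4:25] match '5vvpxxo543484oo778602', group 1 = '5'.
Because there's exactly one group, `findall` drops the full match and keeps group 1 from the one hit.

['5']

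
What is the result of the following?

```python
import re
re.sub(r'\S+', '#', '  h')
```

'  #'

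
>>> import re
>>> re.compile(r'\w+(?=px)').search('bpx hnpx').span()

(0, 1)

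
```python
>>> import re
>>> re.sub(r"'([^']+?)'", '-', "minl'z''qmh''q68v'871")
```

'minl---871'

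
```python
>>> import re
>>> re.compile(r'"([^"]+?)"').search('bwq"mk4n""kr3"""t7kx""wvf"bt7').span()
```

(3, 9)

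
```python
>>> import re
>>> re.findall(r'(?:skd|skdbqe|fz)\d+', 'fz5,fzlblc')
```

['fz5']

Since nothing is captured, `findall` lists the 1 matched substring directly.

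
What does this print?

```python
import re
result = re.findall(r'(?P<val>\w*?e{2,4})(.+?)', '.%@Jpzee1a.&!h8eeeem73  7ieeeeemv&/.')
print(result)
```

[('Jpzee', '1'), ('h8eeee', 'm'), ('7ieeee', 'e')]

Pattern: zero or more of a word character (lazy), then 2 to 4 of a literal 'e' (captured as 'val'); then one or more of any character (lazy) (captured).
Lazy quantifiers expand one character at a time until the remainder of the pattern can match.
Walking the string: at [3:9] match 'Jpzee1', groups = ('Jpzee', '1'); at [13:20] match 'h8eeeem', groups = ('h8eeee', 'm'); at [24:31] match '7ieeeee', groups = ('7ieeee', 'e').
`findall` packs the 2 group values into a tuple for every match.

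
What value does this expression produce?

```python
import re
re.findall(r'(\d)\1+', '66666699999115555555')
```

`\1` is not a pattern — it's the concrete string captured by group 1, re-applied verbatim.
Matches: at [0:6] match '666666', group 1 = '6'; at [6:11] match '99999', group 1 = '9'; at [11:13] match '11', group 1 = '1'; at [13:20] match '5555555', group 1 = '5'.
With a single group, `findall` returns only what that group captured — 4 items.

['6', '9', '1', '5']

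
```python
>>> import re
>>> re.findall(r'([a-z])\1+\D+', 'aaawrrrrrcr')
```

After group 1 captures some text, `\1` only succeeds where that same text appears again.
Scanning left to right: at [0:11] match 'aaawrrrrrcr', group 1 = 'a'.
`findall` collects group 1 from the one match (1 total).

['a']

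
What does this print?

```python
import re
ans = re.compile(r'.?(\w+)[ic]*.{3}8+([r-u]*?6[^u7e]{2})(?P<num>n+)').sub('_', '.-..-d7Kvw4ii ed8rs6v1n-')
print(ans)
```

This matches optionally any character; then one or more of a word character (captured); then zero or more of one of [ic], then exactly 3 of any character, then one or more of a literal '8'; then zero or more of a character in [r-u] (lazy), then the literal '6', then exactly 2 of any character except [u7e] (captured); then one or more of a literal 'n' (captured as 'num').
Matches: at [4:23] → '-d7Kvw4ii ed8rs6v1n'.
Every occurrence is swapped for '_'.

.-.._-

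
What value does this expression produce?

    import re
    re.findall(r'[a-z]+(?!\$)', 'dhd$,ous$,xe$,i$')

['dh', 'ou', 'x']

The negative lookaround is zero-width — it rules out positions where the adjacent text would match, without consuming anything.
Scanning left to right: at [0:2] → 'dh'; at [5:7] → 'ou'; at [10:11] → 'x'.
`findall` yields the raw match text (3 of them) because the pattern has no groups.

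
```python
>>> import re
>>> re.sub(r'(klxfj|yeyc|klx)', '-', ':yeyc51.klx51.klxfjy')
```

Branches in `(...|...)` are attempted left-to-right; the first branch that allows the whole pattern to succeed is taken.
Matches: at [1:5] → 'yeyc'; at [8:11] → 'klx'; at [14:19] → 'klxfj'.
Every occurrence is swapped for '-'.

':-51.-51.-y'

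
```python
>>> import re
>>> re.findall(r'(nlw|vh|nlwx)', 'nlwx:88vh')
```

['nlw', 'vh']

Alternation tries branches left to right and keeps the first one that lets the overall match succeed at that position.
With a single group, `findall` returns only what that group captured — 2 items.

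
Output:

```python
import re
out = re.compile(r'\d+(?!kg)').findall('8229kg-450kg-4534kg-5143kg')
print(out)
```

The negative lookaround is zero-width — it rules out positions where the adjacent text would match, without consuming anything.
Scanning left to right: at [0:3] → '822'; at [7:9] → '45'; at [13:16] → '453'; at [20:23] → '514'.
No capturing groups, so `findall` returns the 4 full match strings.

['822', '45', '453', '514']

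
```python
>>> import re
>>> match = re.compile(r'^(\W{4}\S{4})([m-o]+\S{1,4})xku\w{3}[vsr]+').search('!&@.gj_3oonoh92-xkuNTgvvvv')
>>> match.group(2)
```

The match spans [0:26] → '!&@.gj_3oonoh92-xkuNTgvvvv'.
Captured: group 1 = '!&@.gj_3', group 2 = 'oonoh92-'.

'oonoh92-'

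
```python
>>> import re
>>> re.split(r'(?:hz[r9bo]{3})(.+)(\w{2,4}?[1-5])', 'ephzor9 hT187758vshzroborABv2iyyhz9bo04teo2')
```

The pattern matches the literal 'hz', then exactly 3 of one of [r9bo] (non-capturing group); then one or more of any character (captured); then 2 to 4 of a word character (lazy), then a character in [1-5] (captured).
Matches to split on: at [2:43] → 'hzor9 hT187758vshzroborABv2iyyhz9bo04teo2'.
With a capturing group present, the delimiter's captured portion is kept in the result list.

['ep', ' hT187758vshzroborABv2iyyhz9bo04t', 'eo2', '']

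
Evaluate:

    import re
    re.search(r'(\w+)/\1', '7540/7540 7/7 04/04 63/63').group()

'7540/7540'

The backreference `\1` re-matches whatever the first group consumed, character for character.
Unlike `match`, `search` isn't anchored — it looks for the pattern anywhere in the string.
The match spans [0:9] → '7540/7540'.
Captured: group 1 = '7540'.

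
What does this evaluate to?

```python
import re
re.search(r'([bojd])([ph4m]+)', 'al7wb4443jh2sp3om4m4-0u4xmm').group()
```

'b444'

The match spans [4:8] → 'b444'.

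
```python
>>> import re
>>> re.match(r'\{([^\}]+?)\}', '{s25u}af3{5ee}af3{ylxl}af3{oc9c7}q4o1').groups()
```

With `match`, the pattern is implicitly anchored at the beginning.
The match spans [0:6] → '{s25u}'.
Captured: group 1 = 's25u'.

('s25u',)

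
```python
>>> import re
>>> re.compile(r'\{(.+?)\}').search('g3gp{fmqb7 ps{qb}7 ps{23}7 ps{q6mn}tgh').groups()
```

('fmqb7 ps{qb',)

A non-greedy quantifier consumes as few characters as it can — just enough that the remainder of the pattern still matches from where it stops; whatever follows it matches normally.
`re.search` scans for the first position where the pattern succeeds.
The match spans [4:17] → '{fmqb7 ps{qb}'.
Captured: group 1 = 'fmqb7 ps{qb'.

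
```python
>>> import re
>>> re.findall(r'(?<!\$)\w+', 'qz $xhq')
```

['qz', 'hq']

`(?!…)`/`(?<!…)` only lets a position through if the neighbouring text does NOT match; no characters are consumed.
Walking the string: at [0:2] → 'qz'; at [5:7] → 'hq'.
Since nothing is captured, `findall` lists the 2 matched substrings directly.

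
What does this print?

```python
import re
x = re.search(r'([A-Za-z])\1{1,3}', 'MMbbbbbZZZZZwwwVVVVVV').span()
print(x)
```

After group 1 captures some text, `\1` only succeeds where that same text appears again.
The match spans [0:2] → 'MM'.

(0, 2)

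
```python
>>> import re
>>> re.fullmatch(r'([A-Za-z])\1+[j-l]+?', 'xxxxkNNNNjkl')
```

None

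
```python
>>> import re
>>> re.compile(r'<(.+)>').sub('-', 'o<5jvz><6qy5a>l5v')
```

'o-l5v'

Matches: at [1:14] → '<5jvz><6qy5a>'.
`sub` substitutes '-' at each match site.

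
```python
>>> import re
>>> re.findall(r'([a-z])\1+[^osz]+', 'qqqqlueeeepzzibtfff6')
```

['q', 'z']

`\1` has to match the exact text group 1 already captured.
Scanning left to right: at [0:11] match 'qqqqlueeeep', group 1 = 'q'; at [11:20] match 'zzibtfff6', group 1 = 'z'.
One capturing group, so `findall` returns just the captured substring from each match — 2 in all.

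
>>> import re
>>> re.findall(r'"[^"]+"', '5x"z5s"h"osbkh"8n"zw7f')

No capturing groups, so `findall` returns the 2 full match strings.

['"z5s"', '"osbkh"']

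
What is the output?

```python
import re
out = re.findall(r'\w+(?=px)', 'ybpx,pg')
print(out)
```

['yb']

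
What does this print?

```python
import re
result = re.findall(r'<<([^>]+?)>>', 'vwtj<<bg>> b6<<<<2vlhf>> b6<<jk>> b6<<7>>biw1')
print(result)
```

['bg', '<<2vlhf', 'jk', '7']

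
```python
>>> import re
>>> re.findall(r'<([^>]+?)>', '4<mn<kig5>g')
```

['mn<kig5']

Scanning left to right: at [1:10] match '<mn<kig5>', group 1 = 'mn<kig5'.
One capturing group, so `findall` returns just the captured substring from the one match — 1 in all.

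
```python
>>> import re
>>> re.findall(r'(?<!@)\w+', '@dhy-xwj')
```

A negative assertion filters positions out without eating any characters.
Matches: at [2:4] → 'hy'; at [5:8] → 'xwj'.
No capturing groups, so `findall` returns the 2 full match strings.

['hy', 'xwj']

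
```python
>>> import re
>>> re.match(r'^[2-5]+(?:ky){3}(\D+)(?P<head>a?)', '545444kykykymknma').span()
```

(0, 17)

This matches anchored at the start of the string; then one or more of a character in [2-5], then the literal 'ky' repeated 3 times; then one or more of a non-digit (captured); then optionally a literal 'a' (captured as 'head').
With `match`, the pattern is implicitly anchored at the beginning.
The match spans [0:17] → '545444kykykymknma'.
Captured: group 1 = 'mknma', group 2 = ''.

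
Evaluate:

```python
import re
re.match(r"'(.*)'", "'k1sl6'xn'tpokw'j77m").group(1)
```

`re.match` only tries the pattern at the start of the string.
The match spans [0:16] → "'k1sl6'xn'tpokw'".
Captured: group 1 = "k1sl6'xn'tpokw".

"k1sl6'xn'tpokw"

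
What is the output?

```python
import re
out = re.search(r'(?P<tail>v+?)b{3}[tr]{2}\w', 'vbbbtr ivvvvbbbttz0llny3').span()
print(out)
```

The pattern matches one or more of a literal 'v' (lazy) (captured as 'tail'); then exactly 3 of a literal 'b', then exactly 2 of one of [tr], then a word character.
Unlike `match`, `search` isn't anchored — it looks for the pattern anywhere in the string.
The match spans [8:18] → 'vvvvbbbttz'.
Captured: group 1 = 'vvvv'.

(8, 18)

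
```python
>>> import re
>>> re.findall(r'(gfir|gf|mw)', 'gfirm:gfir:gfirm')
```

['gfir', 'gfir', 'gfir']

Branches in `(...|...)` are attempted left-to-right; the first branch that allows the whole pattern to succeed is taken.
Matches: at [0:4] match 'gfir', group 1 = 'gfir'; at [6:10] match 'gfir', group 1 = 'gfir'; at [11:15] match 'gfir', group 1 = 'gfir'.
With a single group, `findall` returns only what that group captured — 3 items.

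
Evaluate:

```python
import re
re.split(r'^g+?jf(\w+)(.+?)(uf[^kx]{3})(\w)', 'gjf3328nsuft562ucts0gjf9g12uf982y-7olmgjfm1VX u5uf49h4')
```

['', '3328nsuft562ucts0gjf9g12uf982y', '-7olmgjfm1VX u5', 'uf49h', '4', '']

This matches anchored at the start of the string; then one or more of a literal 'g' (lazy), then the literal 'jf'; then one or more of a word character (captured); then one or more of any character (lazy) (captured); then the literal 'uf', then exactly 3 of any character except [kx] (captured); then a word character (captured).
Matches to split on: at [0:54] → 'gjf3328nsuft562ucts0gjf9g12uf982y-7olmgjfm1VX u5uf49h4'.
Because the pattern has a capturing group, `split` also inserts each captured text between the pieces.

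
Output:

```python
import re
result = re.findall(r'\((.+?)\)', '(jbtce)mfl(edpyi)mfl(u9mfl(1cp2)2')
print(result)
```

With the lazy modifier that quantifier settles for the fewest repetitions that let the rest of the pattern succeed (the atoms after it are unaffected and can still be greedy).
One capturing group, so `findall` returns just the captured substring from each match — 3 in all.

['jbtce', 'edpyi', 'u9mfl(1cp2']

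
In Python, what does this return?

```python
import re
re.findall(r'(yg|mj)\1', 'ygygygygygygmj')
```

['yg', 'yg', 'yg']

After group 1 captures some text, `\1` only succeeds where that same text appears again.
`findall` collects group 1 from each match (3 total).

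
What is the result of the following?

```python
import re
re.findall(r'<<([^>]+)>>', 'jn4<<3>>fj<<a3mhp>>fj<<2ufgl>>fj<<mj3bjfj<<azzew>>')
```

['3', 'a3mhp', '2ufgl', 'mj3bjfj<<azzew']

Scanning left to right: at [3:8] match '<<3>>', group 1 = '3'; at [10:19] match '<<a3mhp>>', group 1 = 'a3mhp'; at [21:30] match '<<2ufgl>>', group 1 = '2ufgl'; at [32:50] match '<<mj3bjfj<<azzew>>', group 1 = 'mj3bjfj<<azzew'.
Because there's exactly one group, `findall` drops the full match and keeps group 1 from each hit.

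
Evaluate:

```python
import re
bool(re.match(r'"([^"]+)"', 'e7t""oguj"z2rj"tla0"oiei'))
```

`re.match` only tries the pattern at the start of the string.
Here the pattern fails at index 0, so the call returns None, and `bool(None)` is False.

False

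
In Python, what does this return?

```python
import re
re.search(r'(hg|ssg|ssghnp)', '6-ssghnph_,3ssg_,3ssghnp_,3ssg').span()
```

(2, 5)

The regex engine tests alternatives in the order written; an earlier branch that matches wins even if a later one would match more.
`re.search` scans for the first position where the pattern succeeds.
The match spans [2:5] → 'ssg'.
Captured: group 1 = 'ssg'.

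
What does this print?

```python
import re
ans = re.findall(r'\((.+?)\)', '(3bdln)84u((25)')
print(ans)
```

The `?` after the quantifier makes it lazy — it takes as little as possible before letting the rest of the pattern try.
Walking the string: at [0:7] match '(3bdln)', group 1 = '3bdln'; at [10:15] match '((25)', group 1 = '(25'.
`findall` collects group 1 from each match (2 total).

['3bdln', '(25']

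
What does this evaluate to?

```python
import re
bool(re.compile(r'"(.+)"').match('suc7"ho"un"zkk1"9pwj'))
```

False

`re.match` won't scan ahead — the pattern has to work from the very first character.
Here position 0 doesn't satisfy it, so the call returns None, and `bool(None)` is False.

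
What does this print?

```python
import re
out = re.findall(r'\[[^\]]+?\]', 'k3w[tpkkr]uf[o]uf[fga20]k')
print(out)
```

No capturing groups, so `findall` returns the 3 full match strings.

['[tpkkr]', '[o]', '[fga20]']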